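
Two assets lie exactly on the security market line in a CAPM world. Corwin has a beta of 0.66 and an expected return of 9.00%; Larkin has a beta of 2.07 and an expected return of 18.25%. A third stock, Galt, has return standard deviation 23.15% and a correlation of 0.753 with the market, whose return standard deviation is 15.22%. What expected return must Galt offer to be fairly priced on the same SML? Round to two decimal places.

MRP = (18.25% − 9.00%) / (2.07 − 0.66) = 6.5603%
R_f = 9.00% − 0.66 × 6.5603% = 4.6702%
β_Galt = ρ·σ_i/σ_m = 0.753 × 23.15 / 15.22 = 1.1453
E(R_Galt) = R_f + β × MRP = 4.6702% + 1.1453 × 6.5603% = 12.18%

12.18%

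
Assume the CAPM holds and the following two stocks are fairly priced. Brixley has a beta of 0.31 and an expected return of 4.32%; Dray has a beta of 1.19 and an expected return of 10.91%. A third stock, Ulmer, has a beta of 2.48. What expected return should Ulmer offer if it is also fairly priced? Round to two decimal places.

20.57%

MRP (SML slope) = (10.91% − 4.32%) / (1.19 − 0.31) = 6.59% / 0.88 = 7.4886%
R_f (intercept) = 4.32% − 0.31 × 7.4886% = 1.9985%
E(R_Ulmer) = R_f + β × MRP = 1.9985% + 2.48 × 7.4886% = 20.57%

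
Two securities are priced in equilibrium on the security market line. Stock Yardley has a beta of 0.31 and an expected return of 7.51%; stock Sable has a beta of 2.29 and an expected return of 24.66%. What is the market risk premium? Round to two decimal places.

8.66%

Both satisfy E(R) = R_f + β·MRP, so the slope of the SML is
MRP = (24.66% − 7.51%) / (2.29 − 0.31) = 17.15% / 1.98 = 8.6616%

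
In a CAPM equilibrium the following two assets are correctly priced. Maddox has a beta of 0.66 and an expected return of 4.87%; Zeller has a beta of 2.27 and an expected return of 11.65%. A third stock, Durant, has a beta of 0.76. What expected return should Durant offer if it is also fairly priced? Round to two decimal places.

MRP (SML slope) = (11.65% − 4.87%) / (2.27 − 0.66) = 6.78% / 1.61 = 4.2112%
R_f (intercept) = 4.87% − 0.66 × 4.2112% = 2.0906%
E(R_Durant) = R_f + β × MRP = 2.0906% + 0.76 × 4.2112% = 5.29%

5.29%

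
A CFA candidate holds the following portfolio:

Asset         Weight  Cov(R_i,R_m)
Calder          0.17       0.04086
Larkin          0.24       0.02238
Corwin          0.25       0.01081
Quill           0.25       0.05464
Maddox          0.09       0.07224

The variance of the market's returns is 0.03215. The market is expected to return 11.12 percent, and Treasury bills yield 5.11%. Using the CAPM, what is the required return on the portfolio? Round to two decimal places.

11.69%

β_Calder = 0.04086 / 0.03215 = 1.2709
β_Larkin = 0.02238 / 0.03215 = 0.6961
β_Corwin = 0.01081 / 0.03215 = 0.3362
β_Quill = 0.05464 / 0.03215 = 1.6995
β_Maddox = 0.07224 / 0.03215 = 2.2470
β_P = Σ w_i β_i = 0.17×1.2709 + 0.24×0.6961 + 0.25×0.3362 + 0.25×1.6995 + 0.09×2.2470 = 1.0943
MRP = 11.12% − 5.11% = 6.01%
E(R_P) = R_f + β_P × MRP = 5.11% + 1.0943 × 6.01% = 11.69%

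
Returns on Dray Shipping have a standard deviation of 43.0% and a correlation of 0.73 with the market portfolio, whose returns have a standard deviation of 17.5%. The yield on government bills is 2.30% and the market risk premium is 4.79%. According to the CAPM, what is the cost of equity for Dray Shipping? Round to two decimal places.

10.89%

β = ρ × σ_i / σ_m = 0.73 × 43.0% / 17.5% = 1.7937
E(R) = 2.30% + 1.7937 × 4.79% = 10.89%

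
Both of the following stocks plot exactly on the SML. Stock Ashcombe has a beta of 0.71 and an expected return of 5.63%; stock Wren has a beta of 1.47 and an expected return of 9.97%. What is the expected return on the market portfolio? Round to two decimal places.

7.29%

Both satisfy E(R) = R_f + β·MRP, so the slope of the SML is
MRP = (9.97% − 5.63%) / (1.47 − 0.71) = 4.34% / 0.76 = 5.7105%
R_f = E(R_Ashcombe) − β_Ashcombe·MRP = 5.63% − 0.71 × 5.7105% = 1.5755%
E(R_m) = R_f + MRP = 1.5755% + 5.7105% = 7.29%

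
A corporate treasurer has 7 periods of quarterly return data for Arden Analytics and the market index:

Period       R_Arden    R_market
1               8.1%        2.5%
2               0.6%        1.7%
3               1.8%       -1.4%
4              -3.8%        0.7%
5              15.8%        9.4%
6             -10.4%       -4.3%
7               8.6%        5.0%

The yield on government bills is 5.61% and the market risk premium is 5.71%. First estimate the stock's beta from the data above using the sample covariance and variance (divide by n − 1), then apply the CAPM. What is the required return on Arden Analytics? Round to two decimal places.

Mean R_i = (8.1 + 0.6 + 1.8 − 3.8 + 15.8 − 10.4 + 8.6) / 7 = 2.9571%
Mean R_m = (2.5 + 1.7 − 1.4 + 0.7 + 9.4 − 4.3 + 5.0) / 7 = 1.9429%
Σ(R_i − R̄_i)(R_m − R̄_m) = 212.1129  ⇒  Cov = 212.1129 / 6 = 35.3522
Σ(R_m − R̄_m)² = 117.0171  ⇒  Var(R_m) = 117.0171 / 6 = 19.5029
β = Cov / Var(R_m) = 35.3522 / 19.5029 = 1.8127
E(R) = R_f + β × MRP = 5.61% + 1.8127 × 5.71% = 15.96%

15.96%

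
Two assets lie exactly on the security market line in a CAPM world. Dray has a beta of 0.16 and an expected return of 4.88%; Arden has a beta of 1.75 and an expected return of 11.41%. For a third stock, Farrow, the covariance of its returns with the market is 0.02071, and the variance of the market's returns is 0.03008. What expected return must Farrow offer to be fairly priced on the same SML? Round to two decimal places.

MRP = (11.41% − 4.88%) / (1.75 − 0.16) = 4.1069%
R_f = 4.88% − 0.16 × 4.1069% = 4.2229%
β_Farrow = Cov / Var(R_m) = 0.02071 / 0.03008 = 0.6885
E(R_Farrow) = R_f + β × MRP = 4.2229% + 0.6885 × 4.1069% = 7.05%

7.05%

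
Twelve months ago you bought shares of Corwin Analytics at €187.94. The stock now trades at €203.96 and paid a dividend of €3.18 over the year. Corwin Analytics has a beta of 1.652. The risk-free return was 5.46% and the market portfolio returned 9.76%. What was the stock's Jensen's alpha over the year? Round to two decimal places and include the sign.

-2.35%

Realised HPR = (P1 + D1 − P0) / P0 = (203.96 + 3.18 − 187.94) / 187.94 = 19.20 / 187.94 = 10.2160%
MRP = 9.76% − 5.46% = 4.30%
CAPM required = R_f + β·MRP = 5.46% + 1.652 × 4.30% = 12.56360%
α = realised − required = 10.2160% − 12.56360% = -2.35%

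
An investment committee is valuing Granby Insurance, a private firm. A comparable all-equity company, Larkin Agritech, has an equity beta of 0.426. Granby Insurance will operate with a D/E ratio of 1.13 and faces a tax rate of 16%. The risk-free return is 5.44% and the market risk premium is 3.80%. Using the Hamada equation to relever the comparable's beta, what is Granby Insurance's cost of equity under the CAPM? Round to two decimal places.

β_L = β_U × [1 + (1 − t)(D/E)] = 0.426 × [1 + (1 − 0.16) × 1.13]
    = 0.426 × [1 + 0.84 × 1.13] = 0.426 × 1.9492 = 0.8304
E(R) = R_f + β_L × MRP = 5.44% + 0.8304 × 3.80% = 8.60%

8.60%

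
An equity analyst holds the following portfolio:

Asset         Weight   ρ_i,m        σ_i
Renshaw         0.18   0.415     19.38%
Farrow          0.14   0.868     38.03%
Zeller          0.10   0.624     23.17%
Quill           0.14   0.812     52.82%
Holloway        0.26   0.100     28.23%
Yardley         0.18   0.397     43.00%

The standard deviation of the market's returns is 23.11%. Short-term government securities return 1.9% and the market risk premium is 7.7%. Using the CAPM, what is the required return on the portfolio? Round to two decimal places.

β_Renshaw = 0.415 × 19.38% / 23.11% = 0.3480
β_Farrow = 0.868 × 38.03% / 23.11% = 1.4284
β_Zeller = 0.624 × 23.17% / 23.11% = 0.6256
β_Quill = 0.812 × 52.82% / 23.11% = 1.8559
β_Holloway = 0.100 × 28.23% / 23.11% = 0.1222
β_Yardley = 0.397 × 43.00% / 23.11% = 0.7387
β_P = Σ w_i β_i = 0.18×0.3480 + 0.14×1.4284 + 0.10×0.6256 + 0.14×1.8559 + 0.26×0.1222 + 0.18×0.7387 = 0.7497
E(R_P) = R_f + β_P × MRP = 1.9% + 0.7497 × 7.7% = 7.67%

7.67%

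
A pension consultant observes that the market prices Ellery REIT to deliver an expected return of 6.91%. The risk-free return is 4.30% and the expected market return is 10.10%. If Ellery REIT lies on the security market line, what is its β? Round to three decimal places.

MRP = 10.10% − 4.30% = 5.80%
β = (E(R) − R_f) / MRP = (6.91% − 4.30%) / 5.80% = 2.61% / 5.80% = 0.450

0.450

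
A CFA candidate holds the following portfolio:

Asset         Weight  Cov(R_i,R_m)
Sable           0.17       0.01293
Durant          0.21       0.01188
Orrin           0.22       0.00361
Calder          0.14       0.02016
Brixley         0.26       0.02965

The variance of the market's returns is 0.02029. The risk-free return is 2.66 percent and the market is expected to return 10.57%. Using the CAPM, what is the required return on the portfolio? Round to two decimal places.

β_Sable = 0.01293 / 0.02029 = 0.6373
β_Durant = 0.01188 / 0.02029 = 0.5855
β_Orrin = 0.00361 / 0.02029 = 0.1779
β_Calder = 0.02016 / 0.02029 = 0.9936
β_Brixley = 0.02965 / 0.02029 = 1.4613
β_P = Σ w_i β_i = 0.17×0.6373 + 0.21×0.5855 + 0.22×0.1779 + 0.14×0.9936 + 0.26×1.4613 = 0.7895
MRP = 10.57% − 2.66% = 7.91%
E(R_P) = R_f + β_P × MRP = 2.66% + 0.7895 × 7.91% = 8.90%

8.90%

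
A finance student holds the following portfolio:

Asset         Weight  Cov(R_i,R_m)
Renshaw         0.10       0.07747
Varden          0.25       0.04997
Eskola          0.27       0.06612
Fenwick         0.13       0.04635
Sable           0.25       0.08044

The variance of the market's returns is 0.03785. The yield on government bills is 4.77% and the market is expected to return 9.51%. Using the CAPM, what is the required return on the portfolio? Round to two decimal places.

12.81%

β_Renshaw = 0.07747 / 0.03785 = 2.0468
β_Varden = 0.04997 / 0.03785 = 1.3202
β_Eskola = 0.06612 / 0.03785 = 1.7469
β_Fenwick = 0.04635 / 0.03785 = 1.2246
β_Sable = 0.08044 / 0.03785 = 2.1252
β_P = Σ w_i β_i = 0.10×2.0468 + 0.25×1.3202 + 0.27×1.7469 + 0.13×1.2246 + 0.25×2.1252 = 1.6969
MRP = 9.51% − 4.77% = 4.74%
E(R_P) = R_f + β_P × MRP = 4.77% + 1.6969 × 4.74% = 12.81%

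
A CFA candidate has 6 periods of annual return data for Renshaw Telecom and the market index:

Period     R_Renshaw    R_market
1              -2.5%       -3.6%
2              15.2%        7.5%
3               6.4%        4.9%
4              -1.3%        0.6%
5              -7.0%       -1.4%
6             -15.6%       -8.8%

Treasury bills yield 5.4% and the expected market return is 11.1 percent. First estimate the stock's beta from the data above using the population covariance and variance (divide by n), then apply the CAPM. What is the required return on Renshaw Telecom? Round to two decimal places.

15.29%

Mean R_i = (-2.5 + 15.2 + 6.4 − 1.3 − 7.0 − 15.6) / 6 = -0.8000%
Mean R_m = (-3.6 + 7.5 + 4.9 + 0.6 − 1.4 − 8.8) / 6 = -0.1333%
Σ(R_i − R̄_i)(R_m − R̄_m) = 300.0200  ⇒  Cov = 300.0200 / 6 = 50.0033
Σ(R_m − R̄_m)² = 172.8733  ⇒  Var(R_m) = 172.8733 / 6 = 28.8122
β = Cov / Var(R_m) = 50.0033 / 28.8122 = 1.7355
MRP = 11.1% − 5.4% = 5.70%
E(R) = R_f + β × MRP = 5.4% + 1.7355 × 5.7% = 15.29%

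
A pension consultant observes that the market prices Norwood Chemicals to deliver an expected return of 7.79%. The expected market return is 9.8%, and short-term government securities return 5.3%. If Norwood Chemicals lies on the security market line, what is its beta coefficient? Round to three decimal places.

MRP = 9.8% − 5.3% = 4.50%
β = (E(R) − R_f) / MRP = (7.79% − 5.3%) / 4.5% = 2.49% / 4.5% = 0.553

0.553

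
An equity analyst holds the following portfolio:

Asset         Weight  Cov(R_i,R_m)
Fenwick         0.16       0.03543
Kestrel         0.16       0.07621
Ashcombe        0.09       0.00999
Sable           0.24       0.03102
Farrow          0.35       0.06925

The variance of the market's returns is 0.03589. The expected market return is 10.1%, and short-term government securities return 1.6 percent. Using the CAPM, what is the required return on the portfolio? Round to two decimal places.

β_Fenwick = 0.03543 / 0.03589 = 0.9872
β_Kestrel = 0.07621 / 0.03589 = 2.1234
β_Ashcombe = 0.00999 / 0.03589 = 0.2784
β_Sable = 0.03102 / 0.03589 = 0.8643
β_Farrow = 0.06925 / 0.03589 = 1.9295
β_P = Σ w_i β_i = 0.16×0.9872 + 0.16×2.1234 + 0.09×0.2784 + 0.24×0.8643 + 0.35×1.9295 = 1.4055
MRP = 10.1% − 1.6% = 8.50%
E(R_P) = R_f + β_P × MRP = 1.6% + 1.4055 × 8.5% = 13.55%

13.55%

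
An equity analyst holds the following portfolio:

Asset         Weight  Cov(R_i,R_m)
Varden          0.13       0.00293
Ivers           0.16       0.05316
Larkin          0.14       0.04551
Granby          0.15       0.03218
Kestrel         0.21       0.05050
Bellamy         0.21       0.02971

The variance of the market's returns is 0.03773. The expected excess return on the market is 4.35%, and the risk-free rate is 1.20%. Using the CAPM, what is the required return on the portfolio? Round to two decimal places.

5.46%

β_Varden = 0.00293 / 0.03773 = 0.0777
β_Ivers = 0.05316 / 0.03773 = 1.4090
β_Larkin = 0.04551 / 0.03773 = 1.2062
β_Granby = 0.03218 / 0.03773 = 0.8529
β_Kestrel = 0.05050 / 0.03773 = 1.3385
β_Bellamy = 0.02971 / 0.03773 = 0.7874
β_P = Σ w_i β_i = 0.13×0.0777 + 0.16×1.4090 + 0.14×1.2062 + 0.15×0.8529 + 0.21×1.3385 + 0.21×0.7874 = 0.9788
E(R_P) = R_f + β_P × MRP = 1.20% + 0.9788 × 4.35% = 5.46%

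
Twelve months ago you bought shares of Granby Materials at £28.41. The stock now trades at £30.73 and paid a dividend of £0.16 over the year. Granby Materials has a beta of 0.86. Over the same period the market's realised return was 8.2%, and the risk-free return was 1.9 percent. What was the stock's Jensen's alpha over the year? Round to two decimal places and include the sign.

+1.41%

Realised HPR = (P1 + D1 − P0) / P0 = (30.73 + 0.16 − 28.41) / 28.41 = 2.48 / 28.41 = 8.7293%
MRP = 8.2% − 1.9% = 6.30%
CAPM required = R_f + β·MRP = 1.9% + 0.86 × 6.3% = 7.3180%
α = realised − required = 8.7293% − 7.3180% = +1.41%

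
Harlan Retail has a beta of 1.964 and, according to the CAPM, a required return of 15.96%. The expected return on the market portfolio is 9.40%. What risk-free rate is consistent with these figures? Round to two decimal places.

E(R) = R_f + β(E(R_m) − R_f) = R_f(1 − β) + β·E(R_m)
15.96% = R_f × (1 − 1.964) + 1.964 × 9.40%
15.96% = R_f × -0.964 + 18.46160%
R_f = (15.96% − 18.46160%) / -0.964 = 2.60%

2.60%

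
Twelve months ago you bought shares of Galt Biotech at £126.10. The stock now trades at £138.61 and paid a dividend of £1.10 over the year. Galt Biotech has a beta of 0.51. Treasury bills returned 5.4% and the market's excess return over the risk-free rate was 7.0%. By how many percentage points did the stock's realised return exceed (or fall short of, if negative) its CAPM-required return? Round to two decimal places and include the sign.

+1.82%

Realised HPR = (P1 + D1 − P0) / P0 = (138.61 + 1.10 − 126.10) / 126.10 = 13.61 / 126.10 = 10.7930%
CAPM required = R_f + β·MRP = 5.4% + 0.51 × 7.0% = 8.9700%
α = realised − required = 10.7930% − 8.9700% = +1.82%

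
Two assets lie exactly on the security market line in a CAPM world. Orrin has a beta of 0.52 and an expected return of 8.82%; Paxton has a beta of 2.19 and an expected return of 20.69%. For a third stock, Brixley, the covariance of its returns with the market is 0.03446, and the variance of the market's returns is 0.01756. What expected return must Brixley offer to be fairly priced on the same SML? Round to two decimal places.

19.07%

MRP = (20.69% − 8.82%) / (2.19 − 0.52) = 7.1078%
R_f = 8.82% − 0.52 × 7.1078% = 5.1239%
β_Brixley = Cov / Var(R_m) = 0.03446 / 0.01756 = 1.9624
E(R_Brixley) = R_f + β × MRP = 5.1239% + 1.9624 × 7.1078% = 19.07%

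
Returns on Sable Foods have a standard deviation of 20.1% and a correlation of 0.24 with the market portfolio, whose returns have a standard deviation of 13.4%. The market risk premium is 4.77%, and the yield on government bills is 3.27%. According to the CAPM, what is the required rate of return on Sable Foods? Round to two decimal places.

β = ρ × σ_i / σ_m = 0.24 × 20.1% / 13.4% = 0.3600
E(R) = 3.27% + 0.3600 × 4.77% = 4.99%

4.99%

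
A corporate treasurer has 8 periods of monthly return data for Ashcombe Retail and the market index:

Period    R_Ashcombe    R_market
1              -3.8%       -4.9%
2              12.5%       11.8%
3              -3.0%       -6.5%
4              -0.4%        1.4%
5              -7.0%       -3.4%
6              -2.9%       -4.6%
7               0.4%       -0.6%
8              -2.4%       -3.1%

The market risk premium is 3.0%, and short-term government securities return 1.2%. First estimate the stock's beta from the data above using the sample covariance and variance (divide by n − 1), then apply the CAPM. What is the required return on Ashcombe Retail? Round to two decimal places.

3.99%

Mean R_i = (-3.8 + 12.5 − 3.0 − 0.4 − 7.0 − 2.9 + 0.4 − 2.4) / 8 = -0.8250%
Mean R_m = (-4.9 + 11.8 − 6.5 + 1.4 − 3.4 − 4.6 − 0.6 − 3.1) / 8 = -1.2375%
Σ(R_i − R̄_i)(R_m − R̄_m) = 221.2325  ⇒  Cov = 221.2325 / 7 = 31.6046
Σ(R_m − R̄_m)² = 237.8988  ⇒  Var(R_m) = 237.8988 / 7 = 33.9855
β = Cov / Var(R_m) = 31.6046 / 33.9855 = 0.9299
E(R) = R_f + β × MRP = 1.2% + 0.9299 × 3.0% = 3.99%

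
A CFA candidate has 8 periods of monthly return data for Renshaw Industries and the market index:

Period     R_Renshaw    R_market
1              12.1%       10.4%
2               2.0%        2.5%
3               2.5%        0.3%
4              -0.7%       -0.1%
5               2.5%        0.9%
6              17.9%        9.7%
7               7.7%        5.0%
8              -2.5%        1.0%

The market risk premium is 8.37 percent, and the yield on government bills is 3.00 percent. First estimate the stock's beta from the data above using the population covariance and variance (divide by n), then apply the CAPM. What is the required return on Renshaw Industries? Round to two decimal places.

15.67%

Mean R_i = (12.1 + 2.0 + 2.5 − 0.7 + 2.5 + 17.9 + 7.7 − 2.5) / 8 = 5.1875%
Mean R_m = (10.4 + 2.5 + 0.3 − 0.1 + 0.9 + 9.7 + 5.0 + 1.0) / 8 = 3.7125%
Σ(R_i − R̄_i)(R_m − R̄_m) = 189.4713  ⇒  Cov = 189.4713 / 8 = 23.6839
Σ(R_m − R̄_m)² = 125.1488  ⇒  Var(R_m) = 125.1488 / 8 = 15.6436
β = Cov / Var(R_m) = 23.6839 / 15.6436 = 1.5140
E(R) = R_f + β × MRP = 3.00% + 1.5140 × 8.37% = 15.67%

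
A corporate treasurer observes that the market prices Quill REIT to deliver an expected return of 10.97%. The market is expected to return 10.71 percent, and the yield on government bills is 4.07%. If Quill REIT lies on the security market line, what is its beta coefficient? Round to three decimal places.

MRP = 10.71% − 4.07% = 6.64%
β = (E(R) − R_f) / MRP = (10.97% − 4.07%) / 6.64% = 6.90% / 6.64% = 1.039

1.039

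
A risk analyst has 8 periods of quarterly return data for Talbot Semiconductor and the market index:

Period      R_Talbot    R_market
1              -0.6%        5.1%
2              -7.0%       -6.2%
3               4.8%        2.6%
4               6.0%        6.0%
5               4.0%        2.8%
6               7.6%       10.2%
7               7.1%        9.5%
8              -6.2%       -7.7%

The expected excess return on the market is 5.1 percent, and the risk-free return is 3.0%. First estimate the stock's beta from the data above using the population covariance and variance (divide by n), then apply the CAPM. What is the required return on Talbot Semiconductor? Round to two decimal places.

7.14%

Mean R_i = (-0.6 − 7.0 + 4.8 + 6.0 + 4.0 + 7.6 + 7.1 − 6.2) / 8 = 1.9625%
Mean R_m = (5.1 − 6.2 + 2.6 + 6.0 + 2.8 + 10.2 + 9.5 − 7.7) / 8 = 2.7875%
Σ(R_i − R̄_i)(R_m − R̄_m) = 248.9663  ⇒  Cov = 248.9663 / 8 = 31.1208
Σ(R_m − R̄_m)² = 306.4688  ⇒  Var(R_m) = 306.4688 / 8 = 38.3086
β = Cov / Var(R_m) = 31.1208 / 38.3086 = 0.8124
E(R) = R_f + β × MRP = 3.0% + 0.8124 × 5.1% = 7.14%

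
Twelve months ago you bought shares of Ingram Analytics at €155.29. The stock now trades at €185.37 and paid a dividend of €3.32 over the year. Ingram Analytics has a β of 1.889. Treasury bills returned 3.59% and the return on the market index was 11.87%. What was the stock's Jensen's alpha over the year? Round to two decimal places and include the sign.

+2.28%

Realised HPR = (P1 + D1 − P0) / P0 = (185.37 + 3.32 − 155.29) / 155.29 = 33.40 / 155.29 = 21.5081%
MRP = 11.87% − 3.59% = 8.28%
CAPM required = R_f + β·MRP = 3.59% + 1.889 × 8.28% = 19.23092%
α = realised − required = 21.5081% − 19.23092% = +2.28%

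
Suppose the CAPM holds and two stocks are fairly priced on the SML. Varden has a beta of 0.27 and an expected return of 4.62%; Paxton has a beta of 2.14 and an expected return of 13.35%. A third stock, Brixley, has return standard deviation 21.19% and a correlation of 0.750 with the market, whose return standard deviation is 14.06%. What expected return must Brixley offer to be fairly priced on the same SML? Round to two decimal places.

MRP = (13.35% − 4.62%) / (2.14 − 0.27) = 4.6684%
R_f = 4.62% − 0.27 × 4.6684% = 3.3595%
β_Brixley = ρ·σ_i/σ_m = 0.750 × 21.19 / 14.06 = 1.1303
E(R_Brixley) = R_f + β × MRP = 3.3595% + 1.1303 × 4.6684% = 8.64%

8.64%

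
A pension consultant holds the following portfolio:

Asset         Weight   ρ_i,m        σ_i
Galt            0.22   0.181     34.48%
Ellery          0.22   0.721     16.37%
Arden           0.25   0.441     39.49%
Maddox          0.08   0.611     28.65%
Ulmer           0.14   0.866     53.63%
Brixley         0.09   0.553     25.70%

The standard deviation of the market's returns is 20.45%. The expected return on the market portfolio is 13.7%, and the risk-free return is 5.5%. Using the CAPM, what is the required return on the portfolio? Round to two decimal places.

β_Galt = 0.181 × 34.48% / 20.45% = 0.3052
β_Ellery = 0.721 × 16.37% / 20.45% = 0.5772
β_Arden = 0.441 × 39.49% / 20.45% = 0.8516
β_Maddox = 0.611 × 28.65% / 20.45% = 0.8560
β_Ulmer = 0.866 × 53.63% / 20.45% = 2.2711
β_Brixley = 0.553 × 25.70% / 20.45% = 0.6950
β_P = Σ w_i β_i = 0.22×0.3052 + 0.22×0.5772 + 0.25×0.8516 + 0.08×0.8560 + 0.14×2.2711 + 0.09×0.6950 = 0.8560
MRP = 13.7% − 5.5% = 8.20%
E(R_P) = R_f + β_P × MRP = 5.5% + 0.8560 × 8.2% = 12.52%

12.52%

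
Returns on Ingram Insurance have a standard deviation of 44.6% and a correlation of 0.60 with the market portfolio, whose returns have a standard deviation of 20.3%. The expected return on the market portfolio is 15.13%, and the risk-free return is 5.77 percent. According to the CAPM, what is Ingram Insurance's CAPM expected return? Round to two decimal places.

18.11%

β = ρ × σ_i / σ_m = 0.60 × 44.6% / 20.3% = 1.3182
MRP = 15.13% − 5.77% = 9.36%
E(R) = 5.77% + 1.3182 × 9.36% = 18.11%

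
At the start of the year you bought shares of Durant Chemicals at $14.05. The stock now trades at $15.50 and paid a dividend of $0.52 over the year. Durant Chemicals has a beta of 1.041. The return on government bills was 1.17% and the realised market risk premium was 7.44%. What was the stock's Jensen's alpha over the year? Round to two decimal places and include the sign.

Realised HPR = (P1 + D1 − P0) / P0 = (15.50 + 0.52 − 14.05) / 14.05 = 1.97 / 14.05 = 14.0214%
CAPM required = R_f + β·MRP = 1.17% + 1.041 × 7.44% = 8.91504%
α = realised − required = 14.0214% − 8.91504% = +5.11%

+5.11%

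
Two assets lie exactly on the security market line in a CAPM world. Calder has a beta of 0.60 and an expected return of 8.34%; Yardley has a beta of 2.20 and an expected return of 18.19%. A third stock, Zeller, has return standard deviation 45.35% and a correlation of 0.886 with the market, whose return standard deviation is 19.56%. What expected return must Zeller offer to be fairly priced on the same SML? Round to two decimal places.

17.29%

MRP = (18.19% − 8.34%) / (2.20 − 0.60) = 6.1563%
R_f = 8.34% − 0.60 × 6.1563% = 4.6462%
β_Zeller = ρ·σ_i/σ_m = 0.886 × 45.35 / 19.56 = 2.0542
E(R_Zeller) = R_f + β × MRP = 4.6462% + 2.0542 × 6.1563% = 17.29%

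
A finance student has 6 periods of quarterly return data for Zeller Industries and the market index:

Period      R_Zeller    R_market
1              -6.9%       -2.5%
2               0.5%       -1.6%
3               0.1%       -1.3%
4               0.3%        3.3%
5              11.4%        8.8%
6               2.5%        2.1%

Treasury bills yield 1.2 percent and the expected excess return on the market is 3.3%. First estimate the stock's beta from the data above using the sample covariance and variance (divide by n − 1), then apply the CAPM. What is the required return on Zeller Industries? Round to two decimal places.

Mean R_i = (-6.9 + 0.5 + 0.1 + 0.3 + 11.4 + 2.5) / 6 = 1.3167%
Mean R_m = (-2.5 − 1.6 − 1.3 + 3.3 + 8.8 + 2.1) / 6 = 1.4667%
Σ(R_i − R̄_i)(R_m − R̄_m) = 111.2933  ⇒  Cov = 111.2933 / 5 = 22.2587
Σ(R_m − R̄_m)² = 90.3333  ⇒  Var(R_m) = 90.3333 / 5 = 18.0667
β = Cov / Var(R_m) = 22.2587 / 18.0667 = 1.2320
E(R) = R_f + β × MRP = 1.2% + 1.2320 × 3.3% = 5.27%

5.27%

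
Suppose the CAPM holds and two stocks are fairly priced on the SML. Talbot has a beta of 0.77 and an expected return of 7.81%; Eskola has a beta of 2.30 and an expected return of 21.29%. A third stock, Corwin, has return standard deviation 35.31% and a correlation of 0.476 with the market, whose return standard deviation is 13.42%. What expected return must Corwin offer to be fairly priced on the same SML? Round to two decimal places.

12.06%

MRP = (21.29% − 7.81%) / (2.30 − 0.77) = 8.8105%
R_f = 7.81% − 0.77 × 8.8105% = 1.0259%
β_Corwin = ρ·σ_i/σ_m = 0.476 × 35.31 / 13.42 = 1.2524
E(R_Corwin) = R_f + β × MRP = 1.0259% + 1.2524 × 8.8105% = 12.06%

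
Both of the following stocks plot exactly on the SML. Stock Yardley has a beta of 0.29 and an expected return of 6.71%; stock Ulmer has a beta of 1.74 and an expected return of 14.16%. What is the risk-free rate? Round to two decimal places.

5.22%

Both satisfy E(R) = R_f + β·MRP, so the slope of the SML is
MRP = (14.16% − 6.71%) / (1.74 − 0.29) = 7.45% / 1.45 = 5.1379%
R_f = E(R_Yardley) − β_Yardley·MRP = 6.71% − 0.29 × 5.1379% = 5.2200%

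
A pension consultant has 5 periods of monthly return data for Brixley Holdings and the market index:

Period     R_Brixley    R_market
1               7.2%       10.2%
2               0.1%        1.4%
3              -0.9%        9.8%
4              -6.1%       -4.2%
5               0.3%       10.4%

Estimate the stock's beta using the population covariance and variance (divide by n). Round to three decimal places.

Mean R_i = (7.2 + 0.1 − 0.9 − 6.1 + 0.3) / 5 = 0.1200%
Mean R_m = (10.2 + 1.4 + 9.8 − 4.2 + 10.4) / 5 = 5.5200%
Σ(R_i − R̄_i)(R_m − R̄_m) = 90.1880  ⇒  Cov = 90.1880 / 5 = 18.0376
Σ(R_m − R̄_m)² = 175.4880  ⇒  Var(R_m) = 175.4880 / 5 = 35.0976
β = Cov / Var(R_m) = 18.0376 / 35.0976 = 0.5139

0.514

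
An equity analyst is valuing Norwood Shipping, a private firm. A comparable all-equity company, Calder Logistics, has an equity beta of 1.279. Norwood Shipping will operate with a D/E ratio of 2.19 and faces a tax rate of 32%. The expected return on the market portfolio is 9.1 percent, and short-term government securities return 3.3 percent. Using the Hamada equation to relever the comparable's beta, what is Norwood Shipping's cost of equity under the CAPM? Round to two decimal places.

β_L = β_U × [1 + (1 − t)(D/E)] = 1.279 × [1 + (1 − 0.32) × 2.19]
    = 1.279 × [1 + 0.68 × 2.19] = 1.279 × 2.4892 = 3.1837
MRP = 9.1% − 3.3% = 5.80%
E(R) = R_f + β_L × MRP = 3.3% + 3.1837 × 5.8% = 21.77%

21.77%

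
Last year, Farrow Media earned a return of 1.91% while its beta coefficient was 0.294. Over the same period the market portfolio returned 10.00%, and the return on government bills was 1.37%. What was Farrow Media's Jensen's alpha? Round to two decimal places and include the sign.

Market excess return = 10.00% − 1.37% = 8.63%
CAPM benchmark = R_f + β(R_m − R_f) = 1.37% + 0.294 × 8.63% = 3.90722%
α = actual − benchmark = 1.91% − 3.90722% = -2.00%

-2.00%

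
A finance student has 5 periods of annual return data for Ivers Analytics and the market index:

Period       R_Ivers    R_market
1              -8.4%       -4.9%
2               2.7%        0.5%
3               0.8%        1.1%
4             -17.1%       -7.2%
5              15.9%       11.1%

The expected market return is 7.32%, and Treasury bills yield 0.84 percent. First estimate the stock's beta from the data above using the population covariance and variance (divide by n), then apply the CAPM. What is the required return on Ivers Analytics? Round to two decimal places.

Mean R_i = (-8.4 + 2.7 + 0.8 − 17.1 + 15.9) / 5 = -1.2200%
Mean R_m = (-4.9 + 0.5 + 1.1 − 7.2 + 11.1) / 5 = 0.1200%
Σ(R_i − R̄_i)(R_m − R̄_m) = 343.7320  ⇒  Cov = 343.7320 / 5 = 68.7464
Σ(R_m − R̄_m)² = 200.4480  ⇒  Var(R_m) = 200.4480 / 5 = 40.0896
β = Cov / Var(R_m) = 68.7464 / 40.0896 = 1.7148
MRP = 7.32% − 0.84% = 6.48%
E(R) = R_f + β × MRP = 0.84% + 1.7148 × 6.48% = 11.95%

11.95%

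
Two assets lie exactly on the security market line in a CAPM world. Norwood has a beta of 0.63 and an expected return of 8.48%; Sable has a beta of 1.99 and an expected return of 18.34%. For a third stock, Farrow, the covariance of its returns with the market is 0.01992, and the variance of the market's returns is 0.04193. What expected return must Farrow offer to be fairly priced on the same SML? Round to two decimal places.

7.36%

MRP = (18.34% − 8.48%) / (1.99 − 0.63) = 7.2500%
R_f = 8.48% − 0.63 × 7.2500% = 3.9125%
β_Farrow = Cov / Var(R_m) = 0.01992 / 0.04193 = 0.4751
E(R_Farrow) = R_f + β × MRP = 3.9125% + 0.4751 × 7.2500% = 7.36%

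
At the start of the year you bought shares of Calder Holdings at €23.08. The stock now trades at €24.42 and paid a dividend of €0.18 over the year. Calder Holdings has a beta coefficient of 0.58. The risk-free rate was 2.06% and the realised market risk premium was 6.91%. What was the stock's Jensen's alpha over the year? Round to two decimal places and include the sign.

Realised HPR = (P1 + D1 − P0) / P0 = (24.42 + 0.18 − 23.08) / 23.08 = 1.52 / 23.08 = 6.5858%
CAPM required = R_f + β·MRP = 2.06% + 0.58 × 6.91% = 6.0678%
α = realised − required = 6.5858% − 6.0678% = +0.52%

+0.52%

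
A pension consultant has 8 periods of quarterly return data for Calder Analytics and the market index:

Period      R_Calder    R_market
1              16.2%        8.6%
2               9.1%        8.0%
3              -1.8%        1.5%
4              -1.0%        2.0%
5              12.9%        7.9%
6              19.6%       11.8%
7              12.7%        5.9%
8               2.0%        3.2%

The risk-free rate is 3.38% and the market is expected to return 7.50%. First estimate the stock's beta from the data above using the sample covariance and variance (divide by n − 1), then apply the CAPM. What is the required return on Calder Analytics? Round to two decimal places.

Mean R_i = (16.2 + 9.1 − 1.8 − 1.0 + 12.9 + 19.6 + 12.7 + 2.0) / 8 = 8.7125%
Mean R_m = (8.6 + 8.0 + 1.5 + 2.0 + 7.9 + 11.8 + 5.9 + 3.2) / 8 = 6.1125%
Σ(R_i − R̄_i)(R_m − R̄_m) = 195.8988  ⇒  Cov = 195.8988 / 7 = 27.9855
Σ(R_m − R̄_m)² = 92.0088  ⇒  Var(R_m) = 92.0088 / 7 = 13.1441
β = Cov / Var(R_m) = 27.9855 / 13.1441 = 2.1291
MRP = 7.50% − 3.38% = 4.12%
E(R) = R_f + β × MRP = 3.38% + 2.1291 × 4.12% = 12.15%

12.15%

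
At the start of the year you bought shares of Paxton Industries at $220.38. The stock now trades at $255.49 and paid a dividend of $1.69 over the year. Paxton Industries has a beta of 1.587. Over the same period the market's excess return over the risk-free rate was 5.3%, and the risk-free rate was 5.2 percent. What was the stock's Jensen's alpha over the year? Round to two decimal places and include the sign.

+3.09%

Realised HPR = (P1 + D1 − P0) / P0 = (255.49 + 1.69 − 220.38) / 220.38 = 36.80 / 220.38 = 16.6984%
CAPM required = R_f + β·MRP = 5.2% + 1.587 × 5.3% = 13.6111%
α = realised − required = 16.6984% − 13.6111% = +3.09%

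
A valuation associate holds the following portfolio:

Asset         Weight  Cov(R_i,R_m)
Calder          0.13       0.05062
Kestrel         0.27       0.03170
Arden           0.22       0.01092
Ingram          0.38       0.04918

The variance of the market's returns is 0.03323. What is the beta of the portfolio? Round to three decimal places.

β_Calder = 0.05062 / 0.03323 = 1.5233
β_Kestrel = 0.03170 / 0.03323 = 0.9540
β_Arden = 0.01092 / 0.03323 = 0.3286
β_Ingram = 0.04918 / 0.03323 = 1.4800
β_P = Σ w_i β_i = 0.13×1.5233 + 0.27×0.9540 + 0.22×0.3286 + 0.38×1.4800 = 1.0903

1.090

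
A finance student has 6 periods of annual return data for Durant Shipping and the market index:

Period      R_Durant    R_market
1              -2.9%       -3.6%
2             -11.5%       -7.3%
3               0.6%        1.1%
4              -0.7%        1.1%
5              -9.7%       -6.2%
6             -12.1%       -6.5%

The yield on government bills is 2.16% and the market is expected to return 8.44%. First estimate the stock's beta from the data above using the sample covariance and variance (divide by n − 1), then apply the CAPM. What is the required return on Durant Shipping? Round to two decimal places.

11.07%

Mean R_i = (-2.9 − 11.5 + 0.6 − 0.7 − 9.7 − 12.1) / 6 = -6.0500%
Mean R_m = (-3.6 − 7.3 + 1.1 + 1.1 − 6.2 − 6.5) / 6 = -3.5667%
Σ(R_i − R̄_i)(R_m − R̄_m) = 103.6000  ⇒  Cov = 103.6000 / 5 = 20.7200
Σ(R_m − R̄_m)² = 73.0333  ⇒  Var(R_m) = 73.0333 / 5 = 14.6067
β = Cov / Var(R_m) = 20.7200 / 14.6067 = 1.4185
MRP = 8.44% − 2.16% = 6.28%
E(R) = R_f + β × MRP = 2.16% + 1.4185 × 6.28% = 11.07%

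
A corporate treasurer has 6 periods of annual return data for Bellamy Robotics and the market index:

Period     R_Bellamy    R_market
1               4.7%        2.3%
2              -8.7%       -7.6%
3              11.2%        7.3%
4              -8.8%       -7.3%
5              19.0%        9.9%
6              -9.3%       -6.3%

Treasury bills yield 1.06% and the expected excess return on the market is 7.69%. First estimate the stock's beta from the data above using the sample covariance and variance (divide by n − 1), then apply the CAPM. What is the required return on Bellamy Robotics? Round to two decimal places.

Mean R_i = (4.7 − 8.7 + 11.2 − 8.8 + 19.0 − 9.3) / 6 = 1.3500%
Mean R_m = (2.3 − 7.6 + 7.3 − 7.3 + 9.9 − 6.3) / 6 = -0.2833%
Σ(R_i − R̄_i)(R_m − R̄_m) = 471.9150  ⇒  Cov = 471.9150 / 5 = 94.3830
Σ(R_m − R̄_m)² = 306.8483  ⇒  Var(R_m) = 306.8483 / 5 = 61.3697
β = Cov / Var(R_m) = 94.3830 / 61.3697 = 1.5379
E(R) = R_f + β × MRP = 1.06% + 1.5379 × 7.69% = 12.89%

12.89%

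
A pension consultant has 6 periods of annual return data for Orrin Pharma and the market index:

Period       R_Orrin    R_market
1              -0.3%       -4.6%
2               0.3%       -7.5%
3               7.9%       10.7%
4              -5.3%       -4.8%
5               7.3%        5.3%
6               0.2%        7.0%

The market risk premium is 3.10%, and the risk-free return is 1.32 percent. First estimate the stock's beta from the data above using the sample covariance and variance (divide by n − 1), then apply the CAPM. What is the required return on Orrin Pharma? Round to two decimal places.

Mean R_i = (-0.3 + 0.3 + 7.9 − 5.3 + 7.3 + 0.2) / 6 = 1.6833%
Mean R_m = (-4.6 − 7.5 + 10.7 − 4.8 + 5.3 + 7.0) / 6 = 1.0167%
Σ(R_i − R̄_i)(R_m − R̄_m) = 138.9217  ⇒  Cov = 138.9217 / 5 = 27.7843
Σ(R_m − R̄_m)² = 285.8283  ⇒  Var(R_m) = 285.8283 / 5 = 57.1657
β = Cov / Var(R_m) = 27.7843 / 57.1657 = 0.4860
E(R) = R_f + β × MRP = 1.32% + 0.4860 × 3.10% = 2.83%

2.83%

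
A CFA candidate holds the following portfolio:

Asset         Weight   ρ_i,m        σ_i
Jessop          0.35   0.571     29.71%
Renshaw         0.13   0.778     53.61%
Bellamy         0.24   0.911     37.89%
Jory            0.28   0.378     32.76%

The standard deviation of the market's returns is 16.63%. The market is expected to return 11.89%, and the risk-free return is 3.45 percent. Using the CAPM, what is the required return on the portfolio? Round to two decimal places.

β_Jessop = 0.571 × 29.71% / 16.63% = 1.0201
β_Renshaw = 0.778 × 53.61% / 16.63% = 2.5080
β_Bellamy = 0.911 × 37.89% / 16.63% = 2.0756
β_Jory = 0.378 × 32.76% / 16.63% = 0.7446
β_P = Σ w_i β_i = 0.35×1.0201 + 0.13×2.5080 + 0.24×2.0756 + 0.28×0.7446 = 1.3897
MRP = 11.89% − 3.45% = 8.44%
E(R_P) = R_f + β_P × MRP = 3.45% + 1.3897 × 8.44% = 15.18%

15.18%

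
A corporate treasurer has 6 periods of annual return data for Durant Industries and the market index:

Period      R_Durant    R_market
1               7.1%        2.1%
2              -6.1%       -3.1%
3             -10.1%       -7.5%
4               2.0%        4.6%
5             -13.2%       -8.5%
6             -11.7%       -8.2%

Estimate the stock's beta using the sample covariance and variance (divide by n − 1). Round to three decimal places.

Mean R_i = (7.1 − 6.1 − 10.1 + 2.0 − 13.2 − 11.7) / 6 = -5.3333%
Mean R_m = (2.1 − 3.1 − 7.5 + 4.6 − 8.5 − 8.2) / 6 = -3.4333%
Σ(R_i − R̄_i)(R_m − R̄_m) = 217.0433  ⇒  Cov = 217.0433 / 5 = 43.4087
Σ(R_m − R̄_m)² = 160.1933  ⇒  Var(R_m) = 160.1933 / 5 = 32.0387
β = Cov / Var(R_m) = 43.4087 / 32.0387 = 1.3549

1.355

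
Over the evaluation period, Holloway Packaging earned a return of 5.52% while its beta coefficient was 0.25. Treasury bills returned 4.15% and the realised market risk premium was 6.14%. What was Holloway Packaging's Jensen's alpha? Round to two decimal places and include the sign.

CAPM benchmark = R_f + β(R_m − R_f) = 4.15% + 0.25 × 6.14% = 5.6850%
α = actual − benchmark = 5.52% − 5.6850% = -0.17%

-0.17%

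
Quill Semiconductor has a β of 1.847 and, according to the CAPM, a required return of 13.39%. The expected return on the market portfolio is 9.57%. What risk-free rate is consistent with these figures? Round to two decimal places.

E(R) = R_f + β(E(R_m) − R_f) = R_f(1 − β) + β·E(R_m)
13.39% = R_f × (1 − 1.847) + 1.847 × 9.57%
13.39% = R_f × -0.847 + 17.67579%
R_f = (13.39% − 17.67579%) / -0.847 = 5.06%

5.06%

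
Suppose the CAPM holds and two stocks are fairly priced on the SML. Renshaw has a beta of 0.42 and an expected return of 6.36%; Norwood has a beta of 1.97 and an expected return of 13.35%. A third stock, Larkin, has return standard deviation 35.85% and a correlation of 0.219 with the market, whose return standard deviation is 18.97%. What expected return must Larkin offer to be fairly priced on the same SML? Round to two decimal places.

6.33%

MRP = (13.35% − 6.36%) / (1.97 − 0.42) = 4.5097%
R_f = 6.36% − 0.42 × 4.5097% = 4.4659%
β_Larkin = ρ·σ_i/σ_m = 0.219 × 35.85 / 18.97 = 0.4139
E(R_Larkin) = R_f + β × MRP = 4.4659% + 0.4139 × 4.5097% = 6.33%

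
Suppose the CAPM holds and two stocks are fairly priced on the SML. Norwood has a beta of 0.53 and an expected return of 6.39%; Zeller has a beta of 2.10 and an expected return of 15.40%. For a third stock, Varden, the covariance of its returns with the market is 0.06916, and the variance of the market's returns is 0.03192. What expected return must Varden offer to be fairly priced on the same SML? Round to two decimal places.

15.78%

MRP = (15.40% − 6.39%) / (2.10 − 0.53) = 5.7389%
R_f = 6.39% − 0.53 × 5.7389% = 3.3484%
β_Varden = Cov / Var(R_m) = 0.06916 / 0.03192 = 2.1667
E(R_Varden) = R_f + β × MRP = 3.3484% + 2.1667 × 5.7389% = 15.78%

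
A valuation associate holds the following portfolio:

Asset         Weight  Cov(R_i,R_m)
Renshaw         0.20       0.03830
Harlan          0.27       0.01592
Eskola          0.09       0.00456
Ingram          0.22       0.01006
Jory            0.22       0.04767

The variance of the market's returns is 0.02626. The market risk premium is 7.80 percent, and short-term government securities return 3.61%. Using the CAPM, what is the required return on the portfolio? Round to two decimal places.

β_Renshaw = 0.03830 / 0.02626 = 1.4585
β_Harlan = 0.01592 / 0.02626 = 0.6062
β_Eskola = 0.00456 / 0.02626 = 0.1736
β_Ingram = 0.01006 / 0.02626 = 0.3831
β_Jory = 0.04767 / 0.02626 = 1.8153
β_P = Σ w_i β_i = 0.20×1.4585 + 0.27×0.6062 + 0.09×0.1736 + 0.22×0.3831 + 0.22×1.8153 = 0.9546
E(R_P) = R_f + β_P × MRP = 3.61% + 0.9546 × 7.80% = 11.06%

11.06%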